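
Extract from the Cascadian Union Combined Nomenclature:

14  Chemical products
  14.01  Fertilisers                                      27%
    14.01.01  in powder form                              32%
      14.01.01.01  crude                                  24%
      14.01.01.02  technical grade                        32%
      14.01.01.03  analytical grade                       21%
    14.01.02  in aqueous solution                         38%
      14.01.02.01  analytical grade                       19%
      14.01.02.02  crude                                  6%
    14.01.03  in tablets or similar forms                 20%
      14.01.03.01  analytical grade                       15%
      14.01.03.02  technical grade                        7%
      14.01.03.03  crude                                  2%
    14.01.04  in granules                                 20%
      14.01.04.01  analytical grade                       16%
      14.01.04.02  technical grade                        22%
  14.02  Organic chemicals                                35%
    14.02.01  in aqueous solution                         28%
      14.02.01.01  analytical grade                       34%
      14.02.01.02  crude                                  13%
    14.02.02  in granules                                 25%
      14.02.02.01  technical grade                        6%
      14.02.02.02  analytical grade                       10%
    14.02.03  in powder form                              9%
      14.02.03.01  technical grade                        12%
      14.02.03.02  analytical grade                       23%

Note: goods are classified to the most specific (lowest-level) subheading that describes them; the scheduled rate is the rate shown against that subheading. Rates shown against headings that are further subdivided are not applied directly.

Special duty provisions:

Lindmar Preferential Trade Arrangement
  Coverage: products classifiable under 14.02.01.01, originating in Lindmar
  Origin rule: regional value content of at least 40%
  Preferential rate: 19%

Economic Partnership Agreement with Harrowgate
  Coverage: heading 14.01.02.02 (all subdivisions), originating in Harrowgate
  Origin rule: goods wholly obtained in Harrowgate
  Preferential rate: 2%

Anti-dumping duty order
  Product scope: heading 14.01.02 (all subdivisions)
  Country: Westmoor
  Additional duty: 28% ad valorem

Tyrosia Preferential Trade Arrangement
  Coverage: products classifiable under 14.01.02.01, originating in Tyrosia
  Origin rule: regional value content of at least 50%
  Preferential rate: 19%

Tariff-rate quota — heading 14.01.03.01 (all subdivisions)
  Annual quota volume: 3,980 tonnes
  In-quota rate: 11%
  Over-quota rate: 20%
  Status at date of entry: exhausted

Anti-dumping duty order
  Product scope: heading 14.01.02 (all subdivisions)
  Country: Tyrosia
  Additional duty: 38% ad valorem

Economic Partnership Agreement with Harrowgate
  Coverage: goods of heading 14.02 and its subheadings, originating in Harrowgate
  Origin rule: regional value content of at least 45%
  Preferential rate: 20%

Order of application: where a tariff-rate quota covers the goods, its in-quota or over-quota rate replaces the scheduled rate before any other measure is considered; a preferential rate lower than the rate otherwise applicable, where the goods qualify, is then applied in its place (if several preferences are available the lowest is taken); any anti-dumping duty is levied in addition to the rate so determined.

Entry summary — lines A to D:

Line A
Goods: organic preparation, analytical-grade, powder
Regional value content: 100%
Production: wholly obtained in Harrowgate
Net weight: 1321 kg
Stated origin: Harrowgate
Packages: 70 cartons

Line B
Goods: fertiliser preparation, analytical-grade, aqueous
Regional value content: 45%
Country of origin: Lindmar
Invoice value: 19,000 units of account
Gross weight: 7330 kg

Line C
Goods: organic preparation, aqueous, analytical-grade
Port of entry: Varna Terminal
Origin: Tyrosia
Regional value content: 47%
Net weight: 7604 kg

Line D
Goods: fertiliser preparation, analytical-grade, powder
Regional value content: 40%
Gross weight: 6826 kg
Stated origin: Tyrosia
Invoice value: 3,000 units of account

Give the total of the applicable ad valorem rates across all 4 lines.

94%

Line A: organic → 14.02; powder → 14.02.03; analytical-grade → 14.02.03.02. Scheduled 23%. Harrowgate agreement on 14.01.02.02: 14.02.03.02 not covered; Harrowgate agreement on 14.02: RVC ≥ 45% → 20% available; preferential 20%. → 20%.
Line B: fertiliser → 14.01; aqueous → 14.01.02; analytical-grade → 14.01.02.01. Scheduled 19%. Lindmar agreement on 14.02.01.01: 14.01.02.01 not covered. → 19%.
Line C: organic → 14.02; aqueous → 14.02.01; analytical-grade → 14.02.01.01. Scheduled 34%. Tyrosia agreement on 14.01.02.01: 14.02.01.01 not covered. → 34%.
Line D: fertiliser → 14.01; powder → 14.01.01; analytical-grade → 14.01.01.03. Scheduled 21%. Tyrosia agreement on 14.01.02.01: 14.01.01.03 not covered. → 21%.
Sum: 20% + 19% + 34% + 21% = 94%.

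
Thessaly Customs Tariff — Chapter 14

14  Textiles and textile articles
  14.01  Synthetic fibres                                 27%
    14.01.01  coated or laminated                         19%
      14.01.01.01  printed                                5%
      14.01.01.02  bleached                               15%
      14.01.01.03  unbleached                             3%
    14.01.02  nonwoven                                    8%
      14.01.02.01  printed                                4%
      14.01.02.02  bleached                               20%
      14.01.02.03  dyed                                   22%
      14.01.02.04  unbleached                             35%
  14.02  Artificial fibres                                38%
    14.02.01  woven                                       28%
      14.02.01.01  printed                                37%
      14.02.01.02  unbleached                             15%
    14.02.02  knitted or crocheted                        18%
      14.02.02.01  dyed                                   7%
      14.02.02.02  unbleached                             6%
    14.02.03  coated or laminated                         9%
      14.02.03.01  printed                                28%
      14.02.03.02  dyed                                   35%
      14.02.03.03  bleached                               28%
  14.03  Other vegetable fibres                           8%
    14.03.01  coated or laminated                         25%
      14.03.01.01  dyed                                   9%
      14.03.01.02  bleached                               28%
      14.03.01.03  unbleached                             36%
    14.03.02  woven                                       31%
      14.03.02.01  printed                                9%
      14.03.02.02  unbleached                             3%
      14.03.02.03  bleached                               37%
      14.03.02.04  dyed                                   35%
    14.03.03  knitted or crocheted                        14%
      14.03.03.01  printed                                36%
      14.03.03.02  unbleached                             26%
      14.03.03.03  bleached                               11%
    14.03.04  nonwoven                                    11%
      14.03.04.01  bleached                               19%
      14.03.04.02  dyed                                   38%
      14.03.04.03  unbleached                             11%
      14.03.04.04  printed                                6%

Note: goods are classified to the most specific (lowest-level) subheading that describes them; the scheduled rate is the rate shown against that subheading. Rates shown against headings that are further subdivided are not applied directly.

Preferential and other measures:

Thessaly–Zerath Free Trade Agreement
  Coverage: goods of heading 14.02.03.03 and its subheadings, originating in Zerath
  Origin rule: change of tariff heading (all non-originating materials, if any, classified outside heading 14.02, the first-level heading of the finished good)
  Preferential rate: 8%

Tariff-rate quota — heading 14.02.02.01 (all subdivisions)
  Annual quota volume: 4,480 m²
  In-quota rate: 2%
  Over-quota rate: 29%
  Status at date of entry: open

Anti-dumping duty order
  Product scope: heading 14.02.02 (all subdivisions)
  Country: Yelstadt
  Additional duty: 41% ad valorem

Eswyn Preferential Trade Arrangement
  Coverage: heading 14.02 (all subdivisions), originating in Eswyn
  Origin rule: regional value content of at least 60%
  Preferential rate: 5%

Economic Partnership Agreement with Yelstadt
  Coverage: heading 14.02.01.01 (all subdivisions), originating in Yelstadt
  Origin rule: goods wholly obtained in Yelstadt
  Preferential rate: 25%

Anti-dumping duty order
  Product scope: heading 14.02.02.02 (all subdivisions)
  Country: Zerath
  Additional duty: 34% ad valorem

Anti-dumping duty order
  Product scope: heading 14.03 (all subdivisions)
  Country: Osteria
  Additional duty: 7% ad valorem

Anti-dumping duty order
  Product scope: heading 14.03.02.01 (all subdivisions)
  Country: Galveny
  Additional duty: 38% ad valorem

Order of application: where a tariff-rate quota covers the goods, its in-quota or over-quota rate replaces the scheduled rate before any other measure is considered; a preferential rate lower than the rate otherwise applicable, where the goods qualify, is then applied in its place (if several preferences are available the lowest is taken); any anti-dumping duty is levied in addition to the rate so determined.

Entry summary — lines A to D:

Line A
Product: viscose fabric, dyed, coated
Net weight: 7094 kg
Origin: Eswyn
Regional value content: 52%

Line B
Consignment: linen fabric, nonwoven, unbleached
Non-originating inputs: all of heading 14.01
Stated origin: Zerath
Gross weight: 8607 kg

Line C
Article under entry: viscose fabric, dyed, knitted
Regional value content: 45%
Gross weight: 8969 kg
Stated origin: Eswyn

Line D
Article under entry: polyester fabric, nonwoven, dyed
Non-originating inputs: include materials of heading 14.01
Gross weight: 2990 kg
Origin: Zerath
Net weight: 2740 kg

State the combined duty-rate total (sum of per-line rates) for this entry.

Line A: viscose → 14.02; coated → 14.02.03; dyed → 14.02.03.02. Scheduled 35%. Eswyn agreement on 14.02: RVC < 60%. → 35%.
Line B: linen → 14.03; nonwoven → 14.03.04; unbleached → 14.03.04.03. Scheduled 11%. Zerath agreement on 14.02.03.03: 14.03.04.03 not covered. → 11%.
Line C: viscose → 14.02; knitted → 14.02.02; dyed → 14.02.02.01. Scheduled 7%. quota on 14.02.02.01 open → in-quota 2%; Eswyn agreement on 14.02: RVC < 60%. → 2%.
Line D: polyester → 14.01; nonwoven → 14.01.02; dyed → 14.01.02.03. Scheduled 22%. Zerath agreement on 14.02.03.03: 14.01.02.03 not covered. → 22%.
Sum: 35% + 11% + 2% + 22% = 70%.

70%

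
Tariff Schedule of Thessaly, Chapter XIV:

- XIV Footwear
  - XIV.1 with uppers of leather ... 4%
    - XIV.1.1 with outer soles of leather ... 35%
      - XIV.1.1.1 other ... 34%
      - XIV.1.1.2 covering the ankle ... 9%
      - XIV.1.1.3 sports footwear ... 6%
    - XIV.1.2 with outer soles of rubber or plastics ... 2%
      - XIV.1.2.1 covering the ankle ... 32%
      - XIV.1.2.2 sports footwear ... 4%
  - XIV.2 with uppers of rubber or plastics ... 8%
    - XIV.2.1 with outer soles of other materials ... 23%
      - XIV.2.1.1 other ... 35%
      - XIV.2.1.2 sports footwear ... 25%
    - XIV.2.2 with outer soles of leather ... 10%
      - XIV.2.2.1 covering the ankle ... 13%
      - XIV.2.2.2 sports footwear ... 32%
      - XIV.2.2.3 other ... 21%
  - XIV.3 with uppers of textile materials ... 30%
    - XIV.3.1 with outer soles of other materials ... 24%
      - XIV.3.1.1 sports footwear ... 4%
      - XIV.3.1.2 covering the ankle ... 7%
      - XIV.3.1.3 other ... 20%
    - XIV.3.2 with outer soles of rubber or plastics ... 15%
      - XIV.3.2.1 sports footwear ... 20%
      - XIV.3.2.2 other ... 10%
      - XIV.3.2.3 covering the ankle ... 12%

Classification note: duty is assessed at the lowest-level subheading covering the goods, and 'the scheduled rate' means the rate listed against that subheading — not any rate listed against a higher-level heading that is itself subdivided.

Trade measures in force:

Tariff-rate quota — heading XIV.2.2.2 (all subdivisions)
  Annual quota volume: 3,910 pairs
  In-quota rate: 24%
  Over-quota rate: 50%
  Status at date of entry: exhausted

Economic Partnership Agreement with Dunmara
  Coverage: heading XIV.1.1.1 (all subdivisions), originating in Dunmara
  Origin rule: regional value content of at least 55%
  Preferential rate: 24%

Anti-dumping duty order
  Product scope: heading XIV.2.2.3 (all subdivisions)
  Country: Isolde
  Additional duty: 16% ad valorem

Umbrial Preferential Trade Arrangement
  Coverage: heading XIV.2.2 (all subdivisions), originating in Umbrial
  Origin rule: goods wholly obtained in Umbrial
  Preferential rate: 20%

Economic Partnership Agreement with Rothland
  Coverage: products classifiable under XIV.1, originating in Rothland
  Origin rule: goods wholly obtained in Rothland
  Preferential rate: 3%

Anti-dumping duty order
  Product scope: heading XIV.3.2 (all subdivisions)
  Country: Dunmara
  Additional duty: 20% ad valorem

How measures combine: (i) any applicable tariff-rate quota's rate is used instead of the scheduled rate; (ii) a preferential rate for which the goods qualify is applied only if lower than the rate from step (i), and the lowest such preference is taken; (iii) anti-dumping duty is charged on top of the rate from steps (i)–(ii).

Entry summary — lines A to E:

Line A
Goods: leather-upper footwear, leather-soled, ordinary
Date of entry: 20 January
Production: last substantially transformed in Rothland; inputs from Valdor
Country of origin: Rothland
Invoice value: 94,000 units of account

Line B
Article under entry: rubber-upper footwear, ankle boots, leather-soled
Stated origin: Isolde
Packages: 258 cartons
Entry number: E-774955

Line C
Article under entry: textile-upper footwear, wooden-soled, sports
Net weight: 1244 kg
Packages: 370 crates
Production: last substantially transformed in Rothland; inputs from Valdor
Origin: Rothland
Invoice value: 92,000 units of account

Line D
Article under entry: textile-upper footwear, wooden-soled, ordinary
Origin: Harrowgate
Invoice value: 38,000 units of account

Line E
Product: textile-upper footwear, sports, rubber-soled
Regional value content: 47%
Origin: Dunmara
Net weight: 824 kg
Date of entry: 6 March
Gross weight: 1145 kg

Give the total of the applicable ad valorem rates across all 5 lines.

Line A: leather-upper → XIV.1; leather-soled → XIV.1.1; ordinary → XIV.1.1.1. Scheduled 34%. Rothland agreement on XIV.1: not wholly obtained. → 34%.
Line B: rubber-upper → XIV.2; leather-soled → XIV.2.2; ankle boots → XIV.2.2.1. Scheduled 13%. No special measure applies. → 13%.
Line C: textile-upper → XIV.3; wooden-soled → XIV.3.1; sports → XIV.3.1.1. Scheduled 4%. Rothland agreement on XIV.1: XIV.3.1.1 not covered. → 4%.
Line D: textile-upper → XIV.3; wooden-soled → XIV.3.1; ordinary → XIV.3.1.3. Scheduled 20%. No special measure applies. → 20%.
Line E: textile-upper → XIV.3; rubber-soled → XIV.3.2; sports → XIV.3.2.1. Scheduled 20%. Dunmara agreement on XIV.1.1.1: XIV.3.2.1 not covered; anti-dumping (Dunmara, XIV.3.2): +20%; total 20% + 20% = 40%. → 40%.
Sum: 34% + 13% + 4% + 20% + 40% = 111%.

111%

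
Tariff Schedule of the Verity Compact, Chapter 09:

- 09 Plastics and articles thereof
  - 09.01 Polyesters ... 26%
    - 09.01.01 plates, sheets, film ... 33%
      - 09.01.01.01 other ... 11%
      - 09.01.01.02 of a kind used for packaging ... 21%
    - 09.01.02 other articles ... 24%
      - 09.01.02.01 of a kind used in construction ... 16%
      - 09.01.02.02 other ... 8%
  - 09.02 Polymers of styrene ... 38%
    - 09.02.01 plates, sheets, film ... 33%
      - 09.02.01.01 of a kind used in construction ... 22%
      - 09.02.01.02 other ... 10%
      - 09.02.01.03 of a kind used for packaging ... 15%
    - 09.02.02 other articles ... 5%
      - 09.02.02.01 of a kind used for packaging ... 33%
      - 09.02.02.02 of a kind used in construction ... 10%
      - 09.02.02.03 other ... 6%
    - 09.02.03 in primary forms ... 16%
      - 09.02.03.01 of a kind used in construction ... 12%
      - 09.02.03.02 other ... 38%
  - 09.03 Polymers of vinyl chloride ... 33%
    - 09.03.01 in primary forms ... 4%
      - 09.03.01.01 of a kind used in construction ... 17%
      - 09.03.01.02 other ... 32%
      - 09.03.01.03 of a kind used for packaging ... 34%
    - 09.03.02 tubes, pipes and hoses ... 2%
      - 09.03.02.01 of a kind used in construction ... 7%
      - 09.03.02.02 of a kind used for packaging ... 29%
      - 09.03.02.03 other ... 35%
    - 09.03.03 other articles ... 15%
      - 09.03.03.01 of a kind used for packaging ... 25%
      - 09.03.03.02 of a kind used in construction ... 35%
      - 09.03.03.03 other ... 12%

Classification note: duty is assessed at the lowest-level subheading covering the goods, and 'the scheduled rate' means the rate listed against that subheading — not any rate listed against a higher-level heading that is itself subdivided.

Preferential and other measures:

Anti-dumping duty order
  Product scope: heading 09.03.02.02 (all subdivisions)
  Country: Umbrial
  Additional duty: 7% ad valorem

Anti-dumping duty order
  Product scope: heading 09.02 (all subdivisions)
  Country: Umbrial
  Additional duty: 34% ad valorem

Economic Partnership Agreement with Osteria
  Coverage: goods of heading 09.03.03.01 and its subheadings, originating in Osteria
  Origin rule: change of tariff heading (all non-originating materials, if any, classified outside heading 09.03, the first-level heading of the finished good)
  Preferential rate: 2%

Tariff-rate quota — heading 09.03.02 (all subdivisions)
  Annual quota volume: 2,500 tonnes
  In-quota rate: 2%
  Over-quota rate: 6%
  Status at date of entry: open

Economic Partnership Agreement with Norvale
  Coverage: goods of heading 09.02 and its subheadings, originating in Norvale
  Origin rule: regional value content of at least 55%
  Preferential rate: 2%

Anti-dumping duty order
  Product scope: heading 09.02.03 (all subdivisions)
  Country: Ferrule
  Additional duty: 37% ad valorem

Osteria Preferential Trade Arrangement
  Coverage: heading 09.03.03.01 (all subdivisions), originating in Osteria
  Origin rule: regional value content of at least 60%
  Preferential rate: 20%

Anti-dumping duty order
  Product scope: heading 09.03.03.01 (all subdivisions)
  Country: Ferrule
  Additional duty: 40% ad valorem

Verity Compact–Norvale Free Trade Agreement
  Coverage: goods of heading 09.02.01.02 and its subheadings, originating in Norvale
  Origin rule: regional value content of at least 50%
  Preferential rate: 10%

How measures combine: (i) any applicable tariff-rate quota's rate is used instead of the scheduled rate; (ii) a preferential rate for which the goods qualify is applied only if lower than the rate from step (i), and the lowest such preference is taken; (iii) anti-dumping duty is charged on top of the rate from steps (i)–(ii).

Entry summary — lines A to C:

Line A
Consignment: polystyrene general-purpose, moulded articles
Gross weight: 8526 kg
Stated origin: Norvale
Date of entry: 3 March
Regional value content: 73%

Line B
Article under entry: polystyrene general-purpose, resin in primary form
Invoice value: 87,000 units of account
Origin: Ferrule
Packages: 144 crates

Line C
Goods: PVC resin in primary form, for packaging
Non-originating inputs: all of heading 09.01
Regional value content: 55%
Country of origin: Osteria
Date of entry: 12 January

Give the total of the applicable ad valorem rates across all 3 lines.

Line A: polystyrene → 09.02; moulded articles → 09.02.02; general-purpose → 09.02.02.03. Scheduled 6%. Norvale agreement on 09.02: RVC ≥ 55% → 2% available; Norvale agreement on 09.02.01.02: 09.02.02.03 not covered; preferential 2%. → 2%.
Line B: polystyrene → 09.02; resin in primary form → 09.02.03; general-purpose → 09.02.03.02. Scheduled 38%. anti-dumping (Ferrule, 09.02.03): +37%; total 38% + 37% = 75%. → 75%.
Line C: PVC → 09.03; resin in primary form → 09.03.01; for packaging → 09.03.01.03. Scheduled 34%. Osteria agreement on 09.03.03.01: 09.03.01.03 not covered; Osteria agreement on 09.03.03.01: 09.03.01.03 not covered. → 34%.
Sum: 2% + 75% + 34% = 111%.

111%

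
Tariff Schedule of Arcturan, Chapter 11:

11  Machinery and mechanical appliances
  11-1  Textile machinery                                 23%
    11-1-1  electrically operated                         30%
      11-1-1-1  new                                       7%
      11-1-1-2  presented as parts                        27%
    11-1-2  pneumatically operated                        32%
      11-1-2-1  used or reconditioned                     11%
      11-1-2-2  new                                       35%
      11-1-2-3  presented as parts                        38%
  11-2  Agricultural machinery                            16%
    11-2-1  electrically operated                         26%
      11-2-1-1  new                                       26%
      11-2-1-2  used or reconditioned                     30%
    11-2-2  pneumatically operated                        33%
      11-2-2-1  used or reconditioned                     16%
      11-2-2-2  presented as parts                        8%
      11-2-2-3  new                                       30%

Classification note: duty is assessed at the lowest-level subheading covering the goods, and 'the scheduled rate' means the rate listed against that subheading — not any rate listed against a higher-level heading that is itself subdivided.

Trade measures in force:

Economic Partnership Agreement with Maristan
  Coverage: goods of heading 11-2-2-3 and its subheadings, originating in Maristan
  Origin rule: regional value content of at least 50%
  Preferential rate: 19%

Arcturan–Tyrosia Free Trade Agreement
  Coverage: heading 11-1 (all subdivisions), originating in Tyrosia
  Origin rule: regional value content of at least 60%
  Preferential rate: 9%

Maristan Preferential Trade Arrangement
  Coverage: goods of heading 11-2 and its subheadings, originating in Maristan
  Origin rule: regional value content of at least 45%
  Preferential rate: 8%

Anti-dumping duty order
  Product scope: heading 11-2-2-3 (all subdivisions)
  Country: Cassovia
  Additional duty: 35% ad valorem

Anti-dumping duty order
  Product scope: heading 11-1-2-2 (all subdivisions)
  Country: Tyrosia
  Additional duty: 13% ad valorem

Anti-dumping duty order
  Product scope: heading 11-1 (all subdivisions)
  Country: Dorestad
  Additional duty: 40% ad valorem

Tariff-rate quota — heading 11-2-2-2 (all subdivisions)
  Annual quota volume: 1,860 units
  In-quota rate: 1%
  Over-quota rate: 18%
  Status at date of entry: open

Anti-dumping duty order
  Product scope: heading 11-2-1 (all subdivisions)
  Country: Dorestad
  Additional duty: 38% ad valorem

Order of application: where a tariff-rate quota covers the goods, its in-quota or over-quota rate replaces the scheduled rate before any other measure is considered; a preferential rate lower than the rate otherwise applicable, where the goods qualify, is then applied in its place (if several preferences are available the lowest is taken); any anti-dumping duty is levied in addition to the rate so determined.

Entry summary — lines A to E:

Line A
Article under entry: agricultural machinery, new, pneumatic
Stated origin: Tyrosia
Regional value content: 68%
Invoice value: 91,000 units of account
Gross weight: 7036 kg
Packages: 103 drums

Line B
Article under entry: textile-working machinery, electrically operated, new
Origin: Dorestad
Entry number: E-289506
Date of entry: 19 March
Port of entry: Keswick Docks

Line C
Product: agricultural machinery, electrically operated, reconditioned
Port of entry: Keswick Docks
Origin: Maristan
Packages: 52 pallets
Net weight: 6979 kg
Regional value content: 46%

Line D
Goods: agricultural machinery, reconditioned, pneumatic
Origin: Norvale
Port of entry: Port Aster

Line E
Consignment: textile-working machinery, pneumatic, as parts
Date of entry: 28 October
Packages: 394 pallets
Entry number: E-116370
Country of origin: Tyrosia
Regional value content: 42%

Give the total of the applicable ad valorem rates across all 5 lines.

139%

Line A: agricultural → 11-2; pneumatic → 11-2-2; new → 11-2-2-3. Scheduled 30%. Tyrosia agreement on 11-1: 11-2-2-3 not covered. → 30%.
Line B: textile-working → 11-1; electrically operated → 11-1-1; new → 11-1-1-1. Scheduled 7%. anti-dumping (Dorestad, 11-1): +40%; total 7% + 40% = 47%. → 47%.
Line C: agricultural → 11-2; electrically operated → 11-2-1; reconditioned → 11-2-1-2. Scheduled 30%. Maristan agreement on 11-2-2-3: 11-2-1-2 not covered; Maristan agreement on 11-2: RVC ≥ 45% → 8% available; preferential 8%. → 8%.
Line D: agricultural → 11-2; pneumatic → 11-2-2; reconditioned → 11-2-2-1. Scheduled 16%. No special measure applies. → 16%.
Line E: textile-working → 11-1; pneumatic → 11-1-2; as parts → 11-1-2-3. Scheduled 38%. Tyrosia agreement on 11-1: RVC < 60%. → 38%.
Sum: 30% + 47% + 8% + 16% + 38% = 139%.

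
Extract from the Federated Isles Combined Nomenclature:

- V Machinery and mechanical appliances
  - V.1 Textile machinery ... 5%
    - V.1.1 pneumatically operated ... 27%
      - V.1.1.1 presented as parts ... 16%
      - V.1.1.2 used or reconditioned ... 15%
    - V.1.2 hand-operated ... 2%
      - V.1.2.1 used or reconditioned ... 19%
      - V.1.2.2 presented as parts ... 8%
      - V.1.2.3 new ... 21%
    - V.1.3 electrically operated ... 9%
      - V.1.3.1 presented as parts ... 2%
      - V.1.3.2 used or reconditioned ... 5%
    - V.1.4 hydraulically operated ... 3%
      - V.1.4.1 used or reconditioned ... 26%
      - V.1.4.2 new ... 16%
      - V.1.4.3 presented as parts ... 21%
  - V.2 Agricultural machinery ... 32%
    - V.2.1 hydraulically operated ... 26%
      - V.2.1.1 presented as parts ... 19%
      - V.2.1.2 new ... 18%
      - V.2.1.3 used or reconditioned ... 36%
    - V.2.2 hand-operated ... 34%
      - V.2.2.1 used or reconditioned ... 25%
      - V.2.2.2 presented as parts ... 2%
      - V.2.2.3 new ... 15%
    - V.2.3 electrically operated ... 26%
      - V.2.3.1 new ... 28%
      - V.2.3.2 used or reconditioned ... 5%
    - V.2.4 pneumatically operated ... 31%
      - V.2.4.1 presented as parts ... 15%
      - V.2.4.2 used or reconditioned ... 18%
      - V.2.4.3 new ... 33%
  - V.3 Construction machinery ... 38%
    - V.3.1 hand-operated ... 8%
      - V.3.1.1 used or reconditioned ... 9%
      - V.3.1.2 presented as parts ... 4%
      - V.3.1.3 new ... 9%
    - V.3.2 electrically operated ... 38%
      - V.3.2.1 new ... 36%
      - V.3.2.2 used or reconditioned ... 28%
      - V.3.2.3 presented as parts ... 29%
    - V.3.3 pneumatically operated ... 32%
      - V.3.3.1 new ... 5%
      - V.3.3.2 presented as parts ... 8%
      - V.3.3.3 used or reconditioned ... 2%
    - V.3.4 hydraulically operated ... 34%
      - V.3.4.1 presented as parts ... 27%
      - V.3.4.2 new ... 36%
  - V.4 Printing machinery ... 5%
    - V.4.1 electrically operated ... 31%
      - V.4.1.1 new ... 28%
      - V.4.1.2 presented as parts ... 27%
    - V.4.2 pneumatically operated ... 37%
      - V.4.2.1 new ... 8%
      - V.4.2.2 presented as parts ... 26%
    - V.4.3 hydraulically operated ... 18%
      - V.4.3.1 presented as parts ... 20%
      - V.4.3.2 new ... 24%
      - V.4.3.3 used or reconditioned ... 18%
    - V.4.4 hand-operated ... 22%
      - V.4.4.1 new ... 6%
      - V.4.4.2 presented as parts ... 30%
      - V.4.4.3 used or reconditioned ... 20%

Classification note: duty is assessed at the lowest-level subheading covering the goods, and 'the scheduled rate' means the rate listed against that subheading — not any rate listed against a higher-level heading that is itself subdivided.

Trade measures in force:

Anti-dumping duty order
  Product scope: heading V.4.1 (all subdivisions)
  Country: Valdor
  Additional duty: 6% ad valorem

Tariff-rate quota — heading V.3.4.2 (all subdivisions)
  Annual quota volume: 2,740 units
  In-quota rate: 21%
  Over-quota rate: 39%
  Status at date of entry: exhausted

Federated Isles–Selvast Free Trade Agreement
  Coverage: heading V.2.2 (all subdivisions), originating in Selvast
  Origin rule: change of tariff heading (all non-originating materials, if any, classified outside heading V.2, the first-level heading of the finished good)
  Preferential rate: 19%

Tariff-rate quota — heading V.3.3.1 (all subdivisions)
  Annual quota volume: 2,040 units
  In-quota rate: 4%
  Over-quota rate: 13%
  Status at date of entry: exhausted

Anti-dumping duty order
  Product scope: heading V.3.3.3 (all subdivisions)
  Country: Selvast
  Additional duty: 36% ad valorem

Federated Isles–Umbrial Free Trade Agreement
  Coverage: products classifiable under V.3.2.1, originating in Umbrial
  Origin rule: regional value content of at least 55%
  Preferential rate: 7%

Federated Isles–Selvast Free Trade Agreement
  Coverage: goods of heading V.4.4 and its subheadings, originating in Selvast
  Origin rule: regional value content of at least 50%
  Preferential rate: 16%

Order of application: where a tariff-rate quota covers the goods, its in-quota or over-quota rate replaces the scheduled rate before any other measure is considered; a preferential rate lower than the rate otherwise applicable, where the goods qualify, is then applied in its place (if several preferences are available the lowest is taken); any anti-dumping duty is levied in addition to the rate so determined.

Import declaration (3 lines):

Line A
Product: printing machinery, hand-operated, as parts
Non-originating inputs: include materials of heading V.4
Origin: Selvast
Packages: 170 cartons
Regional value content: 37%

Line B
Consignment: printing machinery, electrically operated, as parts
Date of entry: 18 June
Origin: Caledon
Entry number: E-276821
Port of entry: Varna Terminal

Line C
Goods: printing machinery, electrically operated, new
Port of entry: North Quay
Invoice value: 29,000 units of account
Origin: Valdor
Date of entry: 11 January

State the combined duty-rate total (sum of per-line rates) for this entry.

Line A: printing → V.4; hand-operated → V.4.4; as parts → V.4.4.2. Scheduled 30%. Selvast agreement on V.2.2: V.4.4.2 not covered; Selvast agreement on V.4.4: RVC < 50%. → 30%.
Line B: printing → V.4; electrically operated → V.4.1; as parts → V.4.1.2. Scheduled 27%. No special measure applies. → 27%.
Line C: printing → V.4; electrically operated → V.4.1; new → V.4.1.1. Scheduled 28%. anti-dumping (Valdor, V.4.1): +6%; total 28% + 6% = 34%. → 34%.
Sum: 30% + 27% + 34% = 91%.

91%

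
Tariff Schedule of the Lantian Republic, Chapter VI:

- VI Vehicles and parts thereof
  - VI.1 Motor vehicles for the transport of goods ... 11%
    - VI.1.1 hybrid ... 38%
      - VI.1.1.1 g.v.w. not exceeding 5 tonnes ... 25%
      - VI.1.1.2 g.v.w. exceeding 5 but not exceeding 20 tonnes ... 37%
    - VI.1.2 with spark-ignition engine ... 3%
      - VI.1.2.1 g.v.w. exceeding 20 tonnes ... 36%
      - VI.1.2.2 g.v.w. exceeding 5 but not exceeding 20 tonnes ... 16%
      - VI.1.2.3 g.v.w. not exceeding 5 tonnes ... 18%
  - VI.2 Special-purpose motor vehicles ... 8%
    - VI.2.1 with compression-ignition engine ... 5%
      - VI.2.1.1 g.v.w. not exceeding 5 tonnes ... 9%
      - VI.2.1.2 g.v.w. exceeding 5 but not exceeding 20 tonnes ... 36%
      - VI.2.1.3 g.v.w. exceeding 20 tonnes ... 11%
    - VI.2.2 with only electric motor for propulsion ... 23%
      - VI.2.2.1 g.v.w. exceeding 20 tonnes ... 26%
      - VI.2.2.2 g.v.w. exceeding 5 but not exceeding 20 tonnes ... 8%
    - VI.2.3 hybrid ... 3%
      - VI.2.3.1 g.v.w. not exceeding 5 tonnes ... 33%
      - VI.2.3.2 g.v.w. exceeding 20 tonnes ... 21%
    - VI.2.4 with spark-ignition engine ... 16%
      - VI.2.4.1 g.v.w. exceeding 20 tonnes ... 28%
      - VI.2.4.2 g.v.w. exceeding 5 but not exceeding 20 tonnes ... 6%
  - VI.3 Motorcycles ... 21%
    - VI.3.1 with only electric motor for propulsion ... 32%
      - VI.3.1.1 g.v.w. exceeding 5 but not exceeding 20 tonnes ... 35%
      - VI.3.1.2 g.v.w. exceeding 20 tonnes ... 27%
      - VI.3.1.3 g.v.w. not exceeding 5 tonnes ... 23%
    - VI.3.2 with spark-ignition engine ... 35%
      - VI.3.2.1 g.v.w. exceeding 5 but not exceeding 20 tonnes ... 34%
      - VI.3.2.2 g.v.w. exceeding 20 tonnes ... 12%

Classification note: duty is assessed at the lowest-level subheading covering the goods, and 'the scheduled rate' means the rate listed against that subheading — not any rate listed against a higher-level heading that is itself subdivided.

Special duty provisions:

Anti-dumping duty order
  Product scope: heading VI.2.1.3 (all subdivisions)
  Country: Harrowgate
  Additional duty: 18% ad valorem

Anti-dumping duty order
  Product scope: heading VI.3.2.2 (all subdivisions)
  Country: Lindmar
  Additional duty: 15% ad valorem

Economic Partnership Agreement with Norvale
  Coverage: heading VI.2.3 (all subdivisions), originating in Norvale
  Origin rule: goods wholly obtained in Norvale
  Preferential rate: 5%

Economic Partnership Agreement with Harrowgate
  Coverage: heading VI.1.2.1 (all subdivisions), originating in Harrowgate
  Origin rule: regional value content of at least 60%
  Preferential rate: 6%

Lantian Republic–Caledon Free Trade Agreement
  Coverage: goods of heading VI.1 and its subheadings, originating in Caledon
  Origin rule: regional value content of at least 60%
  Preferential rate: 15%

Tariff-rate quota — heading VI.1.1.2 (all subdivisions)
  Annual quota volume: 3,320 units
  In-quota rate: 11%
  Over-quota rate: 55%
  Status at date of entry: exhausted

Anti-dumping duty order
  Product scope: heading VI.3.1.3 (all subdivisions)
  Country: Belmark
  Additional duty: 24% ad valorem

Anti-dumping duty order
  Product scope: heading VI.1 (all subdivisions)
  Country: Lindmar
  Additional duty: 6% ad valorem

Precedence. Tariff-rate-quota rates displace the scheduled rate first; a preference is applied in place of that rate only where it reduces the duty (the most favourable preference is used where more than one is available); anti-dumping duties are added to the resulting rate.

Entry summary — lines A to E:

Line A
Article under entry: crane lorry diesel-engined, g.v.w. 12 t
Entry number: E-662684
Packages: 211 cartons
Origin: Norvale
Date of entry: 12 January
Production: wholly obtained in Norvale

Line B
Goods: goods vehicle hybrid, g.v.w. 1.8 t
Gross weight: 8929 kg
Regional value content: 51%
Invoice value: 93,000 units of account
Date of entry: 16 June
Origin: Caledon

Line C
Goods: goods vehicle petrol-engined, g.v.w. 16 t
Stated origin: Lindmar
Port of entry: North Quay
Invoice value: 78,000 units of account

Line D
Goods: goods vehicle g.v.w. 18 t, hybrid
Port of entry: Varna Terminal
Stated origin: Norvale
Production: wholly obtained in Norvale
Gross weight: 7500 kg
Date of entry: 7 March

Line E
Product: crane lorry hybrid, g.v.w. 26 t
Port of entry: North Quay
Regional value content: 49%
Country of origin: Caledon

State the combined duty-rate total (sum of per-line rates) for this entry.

Line A: crane lorry → VI.2; diesel-engined → VI.2.1; g.v.w. 12 t → VI.2.1.2. Scheduled 36%. Norvale agreement on VI.2.3: VI.2.1.2 not covered. → 36%.
Line B: goods vehicle → VI.1; hybrid → VI.1.1; g.v.w. 1.8 t → VI.1.1.1. Scheduled 25%. Caledon agreement on VI.1: RVC < 60%. → 25%.
Line C: goods vehicle → VI.1; petrol-engined → VI.1.2; g.v.w. 16 t → VI.1.2.2. Scheduled 16%. anti-dumping (Lindmar, VI.1): +6%; total 16% + 6% = 22%. → 22%.
Line D: goods vehicle → VI.1; hybrid → VI.1.1; g.v.w. 18 t → VI.1.1.2. Scheduled 37%. quota on VI.1.1.2 exhausted → over-quota 55%; Norvale agreement on VI.2.3: VI.1.1.2 not covered. → 55%.
Line E: crane lorry → VI.2; hybrid → VI.2.3; g.v.w. 26 t → VI.2.3.2. Scheduled 21%. Caledon agreement on VI.1: VI.2.3.2 not covered. → 21%.
Sum: 36% + 25% + 22% + 55% + 21% = 159%.

159%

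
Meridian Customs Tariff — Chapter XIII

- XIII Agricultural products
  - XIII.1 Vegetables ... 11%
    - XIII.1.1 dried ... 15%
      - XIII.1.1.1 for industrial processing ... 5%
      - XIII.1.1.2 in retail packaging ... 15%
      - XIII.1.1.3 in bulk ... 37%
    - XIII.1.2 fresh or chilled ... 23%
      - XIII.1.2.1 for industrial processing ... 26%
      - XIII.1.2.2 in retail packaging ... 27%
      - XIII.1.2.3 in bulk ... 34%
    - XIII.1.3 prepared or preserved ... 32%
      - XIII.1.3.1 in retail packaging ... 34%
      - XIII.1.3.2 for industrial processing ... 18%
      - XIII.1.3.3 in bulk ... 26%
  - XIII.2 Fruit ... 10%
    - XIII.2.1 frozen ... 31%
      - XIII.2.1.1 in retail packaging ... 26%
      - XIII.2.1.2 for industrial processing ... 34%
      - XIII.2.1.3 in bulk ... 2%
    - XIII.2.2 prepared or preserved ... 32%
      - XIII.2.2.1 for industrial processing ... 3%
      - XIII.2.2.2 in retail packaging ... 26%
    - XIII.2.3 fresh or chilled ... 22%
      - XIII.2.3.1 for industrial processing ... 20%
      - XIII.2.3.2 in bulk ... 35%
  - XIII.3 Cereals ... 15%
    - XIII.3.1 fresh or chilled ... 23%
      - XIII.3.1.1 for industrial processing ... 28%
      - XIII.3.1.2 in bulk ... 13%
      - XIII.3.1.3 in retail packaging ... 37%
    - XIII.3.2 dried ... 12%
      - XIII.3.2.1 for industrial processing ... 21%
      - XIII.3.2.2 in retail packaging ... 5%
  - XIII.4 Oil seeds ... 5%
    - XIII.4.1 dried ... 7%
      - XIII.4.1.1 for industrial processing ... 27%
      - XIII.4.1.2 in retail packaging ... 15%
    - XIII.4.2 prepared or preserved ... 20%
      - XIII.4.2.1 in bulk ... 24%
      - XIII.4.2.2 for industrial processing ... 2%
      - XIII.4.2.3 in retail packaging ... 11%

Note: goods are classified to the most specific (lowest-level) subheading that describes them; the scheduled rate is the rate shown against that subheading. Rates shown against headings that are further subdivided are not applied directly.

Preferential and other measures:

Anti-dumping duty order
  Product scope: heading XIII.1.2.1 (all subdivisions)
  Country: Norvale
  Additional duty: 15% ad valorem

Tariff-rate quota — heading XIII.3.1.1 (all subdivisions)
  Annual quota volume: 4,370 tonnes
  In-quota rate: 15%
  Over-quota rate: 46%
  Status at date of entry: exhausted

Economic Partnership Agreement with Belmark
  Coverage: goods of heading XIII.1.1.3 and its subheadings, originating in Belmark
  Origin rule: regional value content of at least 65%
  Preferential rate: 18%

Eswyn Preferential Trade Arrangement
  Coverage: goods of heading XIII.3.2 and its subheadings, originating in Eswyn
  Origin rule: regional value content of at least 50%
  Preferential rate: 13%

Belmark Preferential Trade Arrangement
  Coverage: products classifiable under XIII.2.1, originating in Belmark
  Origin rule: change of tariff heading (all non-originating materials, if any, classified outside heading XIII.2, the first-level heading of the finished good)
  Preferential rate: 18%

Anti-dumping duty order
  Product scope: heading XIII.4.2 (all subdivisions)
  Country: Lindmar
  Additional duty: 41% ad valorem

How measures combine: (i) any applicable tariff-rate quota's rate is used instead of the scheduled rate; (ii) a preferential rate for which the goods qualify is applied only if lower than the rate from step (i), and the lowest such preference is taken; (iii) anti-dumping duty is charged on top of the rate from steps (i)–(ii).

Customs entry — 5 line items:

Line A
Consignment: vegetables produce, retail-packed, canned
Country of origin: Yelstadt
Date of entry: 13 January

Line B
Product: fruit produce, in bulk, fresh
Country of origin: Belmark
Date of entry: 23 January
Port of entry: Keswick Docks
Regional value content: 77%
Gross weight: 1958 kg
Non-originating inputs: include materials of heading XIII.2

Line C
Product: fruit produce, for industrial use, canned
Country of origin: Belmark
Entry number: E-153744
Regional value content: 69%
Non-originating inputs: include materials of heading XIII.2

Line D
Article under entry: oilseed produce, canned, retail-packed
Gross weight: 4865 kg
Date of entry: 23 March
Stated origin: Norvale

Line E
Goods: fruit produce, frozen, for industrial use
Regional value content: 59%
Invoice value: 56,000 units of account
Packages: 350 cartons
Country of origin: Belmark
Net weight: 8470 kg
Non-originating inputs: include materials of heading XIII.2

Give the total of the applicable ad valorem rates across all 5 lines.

Line A: vegetables → XIII.1; canned → XIII.1.3; retail-packed → XIII.1.3.1. Scheduled 34%. No special measure applies. → 34%.
Line B: fruit → XIII.2; fresh → XIII.2.3; in bulk → XIII.2.3.2. Scheduled 35%. Belmark agreement on XIII.1.1.3: XIII.2.3.2 not covered; Belmark agreement on XIII.2.1: XIII.2.3.2 not covered. → 35%.
Line C: fruit → XIII.2; canned → XIII.2.2; for industrial use → XIII.2.2.1. Scheduled 3%. Belmark agreement on XIII.1.1.3: XIII.2.2.1 not covered; Belmark agreement on XIII.2.1: XIII.2.2.1 not covered. → 3%.
Line D: oilseed → XIII.4; canned → XIII.4.2; retail-packed → XIII.4.2.3. Scheduled 11%. No special measure applies. → 11%.
Line E: fruit → XIII.2; frozen → XIII.2.1; for industrial use → XIII.2.1.2. Scheduled 34%. Belmark agreement on XIII.1.1.3: XIII.2.1.2 not covered; Belmark agreement on XIII.2.1: CTH not met. → 34%.
Sum: 34% + 35% + 3% + 11% + 34% = 117%.

117%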